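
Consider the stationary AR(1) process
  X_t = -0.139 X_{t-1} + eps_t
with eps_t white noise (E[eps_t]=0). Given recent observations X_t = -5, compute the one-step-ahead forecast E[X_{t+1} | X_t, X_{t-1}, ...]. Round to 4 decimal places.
E[X_{t+1} \mid \mathcal F_t] = 0.6950

For an AR(p) model X_t = c + sum_i phi_i X_{t-i} + eps_t, the
one-step-ahead conditional mean is
  E[X_{t+1} | X_t, ...] = c + sum_i phi_i X_{t+1-i}.
Substitute known values:
  E[X_{t+1} | ...] = (-0.139) * (-5)
                   = 0.6950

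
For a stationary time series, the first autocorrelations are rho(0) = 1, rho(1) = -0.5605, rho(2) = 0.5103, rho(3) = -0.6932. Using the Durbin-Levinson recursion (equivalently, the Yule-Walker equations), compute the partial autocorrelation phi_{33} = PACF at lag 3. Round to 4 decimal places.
\phi_{33} = -0.5219

The PACF at lag k is phi_{kk}, the last component of the solution
to the Yule-Walker system G_k phi = r_k where
  (G_k)_{ij} = rho(|i - j|), (r_k)_i = rho(i), i,j = 1..k.
Equivalently, Durbin-Levinson gives phi_{kk} iteratively:
  phi_{11} = rho(1)
  phi_{kk} = [rho(k) - sum_{j=1..k-1} phi_{k-1,j} rho(k-j)]
            / [1 - sum_{j=1..k-1} phi_{k-1,j} rho(j)],
  phi_{k,j} = phi_{k-1,j} - phi_{kk} phi_{k-1,k-j},  j = 1..k-1.
Step k = 1:
  phi_11 = rho(1) = -0.5605.
Step k = 2:
  phi_22 = [rho(2) - phi_11 rho(1)] / [1 - phi_11 rho(1)] = [0.5103 - (-0.5605)(-0.5605)] / [1 - (-0.5605)(-0.5605)]
         = 0.19613975 / 0.68583975 = 0.285985.
  Update: phi_21 = phi_11 - phi_22 phi_11 = -0.5605 - (0.285985)(-0.5605) = -0.400206.
Step k = 3:
  phi_33 = [rho(3) - phi_21 rho(2) - phi_22 rho(1)] / [1 - phi_21 rho(1) - phi_22 rho(2)]
    numerator   = -0.6932 - (-0.400206)(0.5103) - (0.285985)(-0.5605) = -0.32868064
    denominator = 1 - (-0.400206)(-0.5605) - (0.285985)(0.5103) = 0.62974676
  phi_33 = -0.32868064 / 0.62974676 = -0.5219.
Therefore phi_{33} = -0.5219.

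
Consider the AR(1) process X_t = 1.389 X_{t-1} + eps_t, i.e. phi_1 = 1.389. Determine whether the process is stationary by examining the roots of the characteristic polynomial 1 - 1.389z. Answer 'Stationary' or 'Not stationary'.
\text{Not stationary}

The AR(p) characteristic polynomial is P(z) = 1 - 1.389z.
Stationarity requires all roots to lie outside the unit circle, i.e. |z| > 1 for every root.
This is linear in z: 1 + (-1.389) z = 0  =>  z = -1/(-1.389) = 0.719942,  |z| = 0.719942.
Moduli of all roots: 0.7199.
All moduli strictly greater than 1? No.
Verdict: Not stationary.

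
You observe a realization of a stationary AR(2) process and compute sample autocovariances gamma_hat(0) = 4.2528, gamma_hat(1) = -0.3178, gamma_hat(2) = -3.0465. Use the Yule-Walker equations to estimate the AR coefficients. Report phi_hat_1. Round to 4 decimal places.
\hat\phi_{1} = -0.1290

The Yule-Walker equations for an AR(p) process read, in matrix form,
  Gamma_p phi = r_p,   with   (Gamma_p)_{ij} = gamma(|i - j|),
                       (r_p)_i = gamma(i),   i,j = 1..p.
Substitute the sample gammas (Toeplitz matrix and right-hand side of size 2):
  Gamma_p = [[4.2528, -0.3178], [-0.3178, 4.2528]]
  r_p     = [-0.3178, -3.0465]
Written out:
  4.2528 phi_1 - 0.3178 phi_2 = -0.3178
  -0.3178 phi_1 + 4.2528 phi_2 = -3.0465
Solve by Cramer's rule:
  det = gamma(0)^2 - gamma(1)^2 = (4.2528)^2 - (-0.3178)^2 = 18.08630784 - 0.10099684 = 17.985311
  phi_hat_1 = [gamma(1) gamma(0) - gamma(1) gamma(2)] / det = [(-0.3178)(4.2528) - (-0.3178)(-3.0465)] / 17.985311 = -2.31971754 / 17.985311 = -0.129
  phi_hat_2 = [gamma(0) gamma(2) - gamma(1)^2] / det = [(4.2528)(-3.0465) - (-0.3178)^2] / 17.985311 = -13.05715204 / 17.985311 = -0.726
So phi_hat = [-0.1290, -0.7260].
Therefore phi_hat_1 = -0.1290.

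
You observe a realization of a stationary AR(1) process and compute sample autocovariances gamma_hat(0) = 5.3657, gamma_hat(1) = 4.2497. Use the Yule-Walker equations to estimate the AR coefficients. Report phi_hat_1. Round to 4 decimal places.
\hat\phi_{1} = 0.7920

The Yule-Walker equations for an AR(p) process read, in matrix form,
  Gamma_p phi = r_p,   with   (Gamma_p)_{ij} = gamma(|i - j|),
                       (r_p)_i = gamma(i),   i,j = 1..p.
Substitute the sample gammas (Toeplitz matrix and right-hand side of size 1):
  Gamma_p = [[5.3657]]
  r_p     = [4.2497]
With p = 1 this is the single equation gamma(0) phi_1 = gamma(1):
  phi_hat_1 = gamma(1) / gamma(0) = 4.2497 / 5.3657 = 0.7920.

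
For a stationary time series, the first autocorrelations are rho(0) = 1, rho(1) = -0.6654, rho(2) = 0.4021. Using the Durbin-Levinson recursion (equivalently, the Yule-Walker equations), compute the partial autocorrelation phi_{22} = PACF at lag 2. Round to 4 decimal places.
\phi_{22} = -0.0730

The PACF at lag k is phi_{kk}, the last component of the solution
to the Yule-Walker system G_k phi = r_k where
  (G_k)_{ij} = rho(|i - j|), (r_k)_i = rho(i), i,j = 1..k.
Equivalently, Durbin-Levinson gives phi_{kk} iteratively:
  phi_{11} = rho(1)
  phi_{kk} = [rho(k) - sum_{j=1..k-1} phi_{k-1,j} rho(k-j)]
            / [1 - sum_{j=1..k-1} phi_{k-1,j} rho(j)],
  phi_{k,j} = phi_{k-1,j} - phi_{kk} phi_{k-1,k-j},  j = 1..k-1.
Step k = 1:
  phi_11 = rho(1) = -0.6654.
Step k = 2:
  phi_22 = [rho(2) - phi_11 rho(1)] / [1 - phi_11 rho(1)] = [0.4021 - (-0.6654)(-0.6654)] / [1 - (-0.6654)(-0.6654)]
         = -0.04065716 / 0.55724284 = -0.073.
Therefore phi_{22} = -0.0730.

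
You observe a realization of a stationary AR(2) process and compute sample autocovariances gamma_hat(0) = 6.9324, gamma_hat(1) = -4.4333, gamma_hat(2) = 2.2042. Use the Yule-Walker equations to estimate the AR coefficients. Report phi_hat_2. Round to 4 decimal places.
\hat\phi_{2} = -0.1540

The Yule-Walker equations for an AR(p) process read, in matrix form,
  Gamma_p phi = r_p,   with   (Gamma_p)_{ij} = gamma(|i - j|),
                       (r_p)_i = gamma(i),   i,j = 1..p.
Substitute the sample gammas (Toeplitz matrix and right-hand side of size 2):
  Gamma_p = [[6.9324, -4.4333], [-4.4333, 6.9324]]
  r_p     = [-4.4333, 2.2042]
Written out:
  6.9324 phi_1 - 4.4333 phi_2 = -4.4333
  -4.4333 phi_1 + 6.9324 phi_2 = 2.2042
Solve by Cramer's rule:
  det = gamma(0)^2 - gamma(1)^2 = (6.9324)^2 - (-4.4333)^2 = 48.05816976 - 19.65414889 = 28.40402087
  phi_hat_1 = [gamma(1) gamma(0) - gamma(1) gamma(2)] / det = [(-4.4333)(6.9324) - (-4.4333)(2.2042)] / 28.40402087 = -20.96152906 / 28.40402087 = -0.738
  phi_hat_2 = [gamma(0) gamma(2) - gamma(1)^2] / det = [(6.9324)(2.2042) - (-4.4333)^2] / 28.40402087 = -4.37375281 / 28.40402087 = -0.154
So phi_hat = [-0.7380, -0.1540].
Therefore phi_hat_2 = -0.1540.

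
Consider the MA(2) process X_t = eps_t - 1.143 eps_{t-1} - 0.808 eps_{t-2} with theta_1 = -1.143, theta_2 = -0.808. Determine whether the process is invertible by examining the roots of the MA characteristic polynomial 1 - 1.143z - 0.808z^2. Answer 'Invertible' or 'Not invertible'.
\text{Not invertible}

The MA(q) characteristic polynomial is P(z) = 1 - 1.143z - 0.808z^2.
Invertibility requires all roots to lie outside the unit circle, i.e. |z| > 1 for every root.
Set 1 + (-1.143) z + (-0.808) z^2 = 0, i.e. a z^2 + b z + c = 0 with a = -0.808, b = -1.143, c = 1.
Discriminant D = b^2 - 4ac = (-1.143)^2 - 4*(-0.808)*1 = 1.306449 - (-3.232) = 4.538449.
D >= 0, so the roots are real: z = (-b +/- sqrt(D)) / (2a) = (1.143 +/- 2.130364) / (-1.616).
  z_1 = (1.143 + 2.130364) / (-1.616) = -2.0256,   |z_1| = 2.0256.
  z_2 = (1.143 - 2.130364) / (-1.616) = 0.611,   |z_2| = 0.611.
Moduli of all roots: 2.0256, 0.6110.
All moduli strictly greater than 1? No.
Verdict: Not invertible.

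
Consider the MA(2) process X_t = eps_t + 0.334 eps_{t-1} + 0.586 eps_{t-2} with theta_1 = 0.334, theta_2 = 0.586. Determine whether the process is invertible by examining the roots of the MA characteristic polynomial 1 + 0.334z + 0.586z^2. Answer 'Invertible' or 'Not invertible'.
\text{Invertible}

The MA(q) characteristic polynomial is P(z) = 1 + 0.334z + 0.586z^2.
Invertibility requires all roots to lie outside the unit circle, i.e. |z| > 1 for every root.
Set 1 + (0.334) z + (0.586) z^2 = 0, i.e. a z^2 + b z + c = 0 with a = 0.586, b = 0.334, c = 1.
Discriminant D = b^2 - 4ac = (0.334)^2 - 4*(0.586)*1 = 0.111556 - (2.344) = -2.232444.
D < 0, so the roots are the complex-conjugate pair z = (-b +/- i sqrt(-D)) / (2a) = -0.285 +/- 1.2749i.
For a conjugate pair |z|^2 = z * conj(z) = (product of roots) = c/a = 1/(0.586) = 1.706485, so |z| = sqrt(1.706485) = 1.3063 for both roots.
Moduli of all roots: 1.3063, 1.3063.
All moduli strictly greater than 1? Yes.
Verdict: Invertible.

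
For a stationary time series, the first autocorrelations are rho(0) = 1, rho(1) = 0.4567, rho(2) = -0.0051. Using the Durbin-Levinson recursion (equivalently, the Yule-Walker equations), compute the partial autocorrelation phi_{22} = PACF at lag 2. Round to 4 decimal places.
\phi_{22} = -0.2700

The PACF at lag k is phi_{kk}, the last component of the solution
to the Yule-Walker system G_k phi = r_k where
  (G_k)_{ij} = rho(|i - j|), (r_k)_i = rho(i), i,j = 1..k.
Equivalently, Durbin-Levinson gives phi_{kk} iteratively:
  phi_{11} = rho(1)
  phi_{kk} = [rho(k) - sum_{j=1..k-1} phi_{k-1,j} rho(k-j)]
            / [1 - sum_{j=1..k-1} phi_{k-1,j} rho(j)],
  phi_{k,j} = phi_{k-1,j} - phi_{kk} phi_{k-1,k-j},  j = 1..k-1.
Step k = 1:
  phi_11 = rho(1) = 0.4567.
Step k = 2:
  phi_22 = [rho(2) - phi_11 rho(1)] / [1 - phi_11 rho(1)] = [-0.0051 - (0.4567)(0.4567)] / [1 - (0.4567)(0.4567)]
         = -0.21367489 / 0.79142511 = -0.27.
Therefore phi_{22} = -0.2700.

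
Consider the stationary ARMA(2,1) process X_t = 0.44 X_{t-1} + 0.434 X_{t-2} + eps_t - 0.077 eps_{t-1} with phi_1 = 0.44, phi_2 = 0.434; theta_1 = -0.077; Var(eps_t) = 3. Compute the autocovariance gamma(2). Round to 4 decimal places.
\gamma(2) = 6.2450

Multiply the model equation by X_{t-k} and take expectations. With theta_0 = psi_0 = 1 and psi_j the MA(infinity) weights, this gives
  gamma(k) - sum_i phi_i gamma(k-i) = c_k,
  c_k = sigma^2 * sum_{j=k..q} theta_j psi_{j-k}   (c_k = 0 for k > q),
using gamma(-m) = gamma(m).
psi-weights needed (psi_j = theta_j + sum_i phi_i psi_{j-i}):
  psi_1 = theta_1 + phi_1 = -0.077 + (0.44) = 0.363
Right-hand sides:
  c_0 = sigma^2 (1 + theta_1 psi_1) = 3 * (1 + (-0.077)(0.363)) = 3 * 0.972049 = 2.916147
  c_1 = sigma^2 theta_1 = 3 * (-0.077) = -0.231
  c_2 = 0
Equations for k = 0, 1, 2 (AR order 2, c_2 = 0):
  (E0) gamma(0) = phi_1 gamma(1) + phi_2 gamma(2) + c_0
  (E1) gamma(1) = phi_1 gamma(0) + phi_2 gamma(1) + c_1
  (E2) gamma(2) = phi_1 gamma(1) + phi_2 gamma(0)
From (E1): gamma(1) = A gamma(0) + B with
  A = phi_1 / (1 - phi_2) = 0.44 / 0.566 = 0.777385,   B = c_1 / (1 - phi_2) = -0.231 / 0.566 = -0.408127.
Insert (E2) into (E0): gamma(0) (1 - phi_2^2) = phi_1 (1 + phi_2) gamma(1) + c_0.
  phi_1 (1 + phi_2) = (0.44)(1.434) = 0.63096,   1 - phi_2^2 = 0.811644.
Replace gamma(1) by A gamma(0) + B and collect gamma(0):
  gamma(0) [0.811644 - (0.63096)(0.777385)] = (0.63096)(-0.408127) + 2.916147
  gamma(0) * 0.321145 = 2.658635
  gamma(0) = 2.658635 / 0.321145 = 8.278611.
  gamma(1) = A gamma(0) + B = (0.777385)(8.278611) + (-0.408127) = 6.027542.
  gamma(2) = phi_1 gamma(1) + phi_2 gamma(0) = (0.44)(6.027542) + (0.434)(8.278611) = 6.245036.
Therefore gamma(2) = 6.2450 (to 4 decimal places).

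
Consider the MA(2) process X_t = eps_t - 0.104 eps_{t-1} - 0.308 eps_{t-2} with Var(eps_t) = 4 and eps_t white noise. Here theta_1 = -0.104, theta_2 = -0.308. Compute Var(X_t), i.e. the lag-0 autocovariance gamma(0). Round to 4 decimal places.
\gamma(0) = 4.4227

For an MA(q) process X_t = eps_t + sum_i theta_i eps_{t-i} with
Var(eps_t) = sigma^2, the variance is
  gamma(0) = sigma^2 * (1 + sum_i theta_i^2).
  sum_i theta_i^2 = (-0.104)^2 + (-0.308)^2 = 0.010816 + 0.094864 = 0.10568.
  gamma(0) = 4 * (1 + 0.10568) = 4 * 1.10568 = 4.42272, which rounds to 4.4227.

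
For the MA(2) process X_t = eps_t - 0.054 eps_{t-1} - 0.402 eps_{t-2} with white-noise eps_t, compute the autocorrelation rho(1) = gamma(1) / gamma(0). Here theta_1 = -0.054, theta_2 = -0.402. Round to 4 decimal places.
\rho(1) = -0.0277

For an MA(q) process with theta_0 = 1, the autocovariance is
  gamma(k) = sigma^2 * sum_{i=0..q-k} theta_i * theta_{i+k},
and rho(k) = gamma(k) / gamma(0). Sigma^2 cancels.
  numerator   = (1)*(-0.054) + (-0.054)*(-0.402) = -0.032292.
  denominator = (1)^2 + (-0.054)^2 + (-0.402)^2 = 1.16452.
  rho(1) = -0.032292 / 1.16452 = -0.0277.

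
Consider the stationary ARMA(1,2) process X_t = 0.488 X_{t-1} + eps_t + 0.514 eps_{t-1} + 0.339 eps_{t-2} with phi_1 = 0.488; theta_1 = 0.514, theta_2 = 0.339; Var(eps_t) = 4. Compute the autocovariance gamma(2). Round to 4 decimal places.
\gamma(2) = 5.7885

Multiply the model equation by X_{t-k} and take expectations. With theta_0 = psi_0 = 1 and psi_j the MA(infinity) weights, this gives
  gamma(k) - sum_i phi_i gamma(k-i) = c_k,
  c_k = sigma^2 * sum_{j=k..q} theta_j psi_{j-k}   (c_k = 0 for k > q),
using gamma(-m) = gamma(m).
psi-weights needed (psi_j = theta_j + sum_i phi_i psi_{j-i}):
  psi_1 = theta_1 + phi_1 = 0.514 + (0.488) = 1.002
  psi_2 = theta_2 + phi_1 psi_1 = 0.339 + (0.488)(1.002) = 0.827976
Right-hand sides:
  c_0 = sigma^2 (1 + theta_1 psi_1 + theta_2 psi_2) = 4 * (1 + (0.514)(1.002) + (0.339)(0.827976)) = 4 * 1.795712 = 7.182847
  c_1 = sigma^2 (theta_1 + theta_2 psi_1) = 4 * (0.514 + (0.339)(1.002)) = 3.414712
  c_2 = sigma^2 theta_2 = 4 * (0.339) = 1.356
Equations for k = 0 and k = 1 (AR order 1):
  gamma(0) = phi_1 gamma(1) + c_0
  gamma(1) = phi_1 gamma(0) + c_1
Substituting the second into the first: gamma(0) (1 - phi_1^2) = c_0 + phi_1 c_1, so
  gamma(0) = (c_0 + phi_1 c_1) / (1 - phi_1^2) = (7.182847 + (0.488)(3.414712)) / (1 - (0.488)^2) = 8.849227 / 0.761856 = 11.615354.
  gamma(1) = phi_1 gamma(0) + c_1 = (0.488)(11.615354) + (3.414712) = 9.083005.
For k = 2: gamma(2) = phi_1 gamma(1) + c_2
  = (0.488)(9.083005) + (1.356) = 5.788506.
Therefore gamma(2) = 5.7885 (to 4 decimal places).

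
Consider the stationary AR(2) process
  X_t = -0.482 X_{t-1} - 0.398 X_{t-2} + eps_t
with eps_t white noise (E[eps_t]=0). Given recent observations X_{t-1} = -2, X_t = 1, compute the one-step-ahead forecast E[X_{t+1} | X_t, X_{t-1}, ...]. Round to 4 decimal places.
E[X_{t+1} \mid \mathcal F_t] = 0.3140

For an AR(p) model X_t = c + sum_i phi_i X_{t-i} + eps_t, the
one-step-ahead conditional mean is
  E[X_{t+1} | X_t, ...] = c + sum_i phi_i X_{t+1-i}.
Substitute known values:
  E[X_{t+1} | ...] = (-0.482) * (1) + (-0.398) * (-2)
                   = 0.3140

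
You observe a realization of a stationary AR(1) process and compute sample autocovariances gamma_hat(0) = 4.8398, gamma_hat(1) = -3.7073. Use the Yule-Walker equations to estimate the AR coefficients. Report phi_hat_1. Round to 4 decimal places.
\hat\phi_{1} = -0.7660

The Yule-Walker equations for an AR(p) process read, in matrix form,
  Gamma_p phi = r_p,   with   (Gamma_p)_{ij} = gamma(|i - j|),
                       (r_p)_i = gamma(i),   i,j = 1..p.
Substitute the sample gammas (Toeplitz matrix and right-hand side of size 1):
  Gamma_p = [[4.8398]]
  r_p     = [-3.7073]
With p = 1 this is the single equation gamma(0) phi_1 = gamma(1):
  phi_hat_1 = gamma(1) / gamma(0) = -3.7073 / 4.8398 = -0.7660.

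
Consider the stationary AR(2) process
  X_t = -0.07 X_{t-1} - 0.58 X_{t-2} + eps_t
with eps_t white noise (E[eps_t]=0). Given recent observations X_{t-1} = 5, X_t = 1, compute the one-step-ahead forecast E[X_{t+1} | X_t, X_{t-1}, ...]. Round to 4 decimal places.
E[X_{t+1} \mid \mathcal F_t] = -2.9700

For an AR(p) model X_t = c + sum_i phi_i X_{t-i} + eps_t, the
one-step-ahead conditional mean is
  E[X_{t+1} | X_t, ...] = c + sum_i phi_i X_{t+1-i}.
Substitute known values:
  E[X_{t+1} | ...] = (-0.07) * (1) + (-0.58) * (5)
                   = -2.9700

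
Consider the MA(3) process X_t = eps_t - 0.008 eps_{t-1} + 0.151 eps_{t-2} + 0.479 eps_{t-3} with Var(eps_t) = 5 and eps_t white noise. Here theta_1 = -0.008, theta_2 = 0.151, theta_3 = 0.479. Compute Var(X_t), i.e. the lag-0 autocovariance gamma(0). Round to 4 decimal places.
\gamma(0) = 6.2615

For an MA(q) process X_t = eps_t + sum_i theta_i eps_{t-i} with
Var(eps_t) = sigma^2, the variance is
  gamma(0) = sigma^2 * (1 + sum_i theta_i^2).
  sum_i theta_i^2 = (-0.008)^2 + (0.151)^2 + (0.479)^2 = 0.000064 + 0.022801 + 0.229441 = 0.252306.
  gamma(0) = 5 * (1 + 0.252306) = 5 * 1.252306 = 6.26153, which rounds to 6.2615.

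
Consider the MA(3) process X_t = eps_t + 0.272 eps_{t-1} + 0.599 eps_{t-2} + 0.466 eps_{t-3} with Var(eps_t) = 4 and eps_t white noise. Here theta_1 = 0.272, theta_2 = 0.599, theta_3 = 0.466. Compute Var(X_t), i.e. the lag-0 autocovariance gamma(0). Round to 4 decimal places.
\gamma(0) = 6.5998

For an MA(q) process X_t = eps_t + sum_i theta_i eps_{t-i} with
Var(eps_t) = sigma^2, the variance is
  gamma(0) = sigma^2 * (1 + sum_i theta_i^2).
  sum_i theta_i^2 = (0.272)^2 + (0.599)^2 + (0.466)^2 = 0.073984 + 0.358801 + 0.217156 = 0.649941.
  gamma(0) = 4 * (1 + 0.649941) = 4 * 1.649941 = 6.599764, which rounds to 6.5998.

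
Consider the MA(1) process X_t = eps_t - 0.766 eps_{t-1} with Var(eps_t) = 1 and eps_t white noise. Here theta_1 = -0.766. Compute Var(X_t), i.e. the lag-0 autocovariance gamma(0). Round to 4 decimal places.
\gamma(0) = 1.5868

For an MA(q) process X_t = eps_t + sum_i theta_i eps_{t-i} with
Var(eps_t) = sigma^2, the variance is
  gamma(0) = sigma^2 * (1 + sum_i theta_i^2).
  sum_i theta_i^2 = (-0.766)^2 = 0.586756.
  gamma(0) = 1 * (1 + 0.586756) = 1 * 1.586756 = 1.586756, which rounds to 1.5868.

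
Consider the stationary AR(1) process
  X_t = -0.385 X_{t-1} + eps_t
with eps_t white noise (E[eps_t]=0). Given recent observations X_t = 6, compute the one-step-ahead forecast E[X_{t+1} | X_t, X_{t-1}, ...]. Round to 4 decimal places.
E[X_{t+1} \mid \mathcal F_t] = -2.3100

For an AR(p) model X_t = c + sum_i phi_i X_{t-i} + eps_t, the
one-step-ahead conditional mean is
  E[X_{t+1} | X_t, ...] = c + sum_i phi_i X_{t+1-i}.
Substitute known values:
  E[X_{t+1} | ...] = (-0.385) * (6)
                   = -2.3100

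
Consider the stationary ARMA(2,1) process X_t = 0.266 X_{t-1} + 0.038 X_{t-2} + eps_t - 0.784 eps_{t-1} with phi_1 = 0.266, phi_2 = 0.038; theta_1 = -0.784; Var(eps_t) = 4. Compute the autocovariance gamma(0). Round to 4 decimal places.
\gamma(0) = 5.1229

Multiply the model equation by X_{t-k} and take expectations. With theta_0 = psi_0 = 1 and psi_j the MA(infinity) weights, this gives
  gamma(k) - sum_i phi_i gamma(k-i) = c_k,
  c_k = sigma^2 * sum_{j=k..q} theta_j psi_{j-k}   (c_k = 0 for k > q),
using gamma(-m) = gamma(m).
psi-weights needed (psi_j = theta_j + sum_i phi_i psi_{j-i}):
  psi_1 = theta_1 + phi_1 = -0.784 + (0.266) = -0.518
Right-hand sides:
  c_0 = sigma^2 (1 + theta_1 psi_1) = 4 * (1 + (-0.784)(-0.518)) = 4 * 1.406112 = 5.624448
  c_1 = sigma^2 theta_1 = 4 * (-0.784) = -3.136
  c_2 = 0
Equations for k = 0, 1, 2 (AR order 2, c_2 = 0):
  (E0) gamma(0) = phi_1 gamma(1) + phi_2 gamma(2) + c_0
  (E1) gamma(1) = phi_1 gamma(0) + phi_2 gamma(1) + c_1
  (E2) gamma(2) = phi_1 gamma(1) + phi_2 gamma(0)
From (E1): gamma(1) = A gamma(0) + B with
  A = phi_1 / (1 - phi_2) = 0.266 / 0.962 = 0.276507,   B = c_1 / (1 - phi_2) = -3.136 / 0.962 = -3.259875.
Insert (E2) into (E0): gamma(0) (1 - phi_2^2) = phi_1 (1 + phi_2) gamma(1) + c_0.
  phi_1 (1 + phi_2) = (0.266)(1.038) = 0.276108,   1 - phi_2^2 = 0.998556.
Replace gamma(1) by A gamma(0) + B and collect gamma(0):
  gamma(0) [0.998556 - (0.276108)(0.276507)] = (0.276108)(-3.259875) + 5.624448
  gamma(0) * 0.92221 = 4.72437
  gamma(0) = 4.72437 / 0.92221 = 5.122878.
Therefore gamma(0) = 5.1229 (to 4 decimal places).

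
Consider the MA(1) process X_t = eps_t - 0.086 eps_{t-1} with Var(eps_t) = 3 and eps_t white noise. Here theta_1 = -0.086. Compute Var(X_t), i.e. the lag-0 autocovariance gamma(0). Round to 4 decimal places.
\gamma(0) = 3.0222

For an MA(q) process X_t = eps_t + sum_i theta_i eps_{t-i} with
Var(eps_t) = sigma^2, the variance is
  gamma(0) = sigma^2 * (1 + sum_i theta_i^2).
  sum_i theta_i^2 = (-0.086)^2 = 0.007396.
  gamma(0) = 3 * (1 + 0.007396) = 3 * 1.007396 = 3.022188, which rounds to 3.0222.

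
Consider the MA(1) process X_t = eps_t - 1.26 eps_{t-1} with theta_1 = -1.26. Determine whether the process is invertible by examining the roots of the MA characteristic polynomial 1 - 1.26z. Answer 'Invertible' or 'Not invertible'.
\text{Not invertible}

The MA(q) characteristic polynomial is P(z) = 1 - 1.26z.
Invertibility requires all roots to lie outside the unit circle, i.e. |z| > 1 for every root.
This is linear in z: 1 + (-1.26) z = 0  =>  z = -1/(-1.26) = 0.793651,  |z| = 0.793651.
Moduli of all roots: 0.7937.
All moduli strictly greater than 1? No.
Verdict: Not invertible.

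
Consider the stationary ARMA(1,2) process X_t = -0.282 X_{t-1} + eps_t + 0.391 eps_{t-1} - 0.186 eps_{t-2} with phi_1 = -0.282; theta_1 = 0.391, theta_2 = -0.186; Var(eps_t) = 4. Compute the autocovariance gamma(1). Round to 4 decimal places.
\gamma(1) = 0.2839

Multiply the model equation by X_{t-k} and take expectations. With theta_0 = psi_0 = 1 and psi_j the MA(infinity) weights, this gives
  gamma(k) - sum_i phi_i gamma(k-i) = c_k,
  c_k = sigma^2 * sum_{j=k..q} theta_j psi_{j-k}   (c_k = 0 for k > q),
using gamma(-m) = gamma(m).
psi-weights needed (psi_j = theta_j + sum_i phi_i psi_{j-i}):
  psi_1 = theta_1 + phi_1 = 0.391 + (-0.282) = 0.109
  psi_2 = theta_2 + phi_1 psi_1 = -0.186 + (-0.282)(0.109) = -0.216738
Right-hand sides:
  c_0 = sigma^2 (1 + theta_1 psi_1 + theta_2 psi_2) = 4 * (1 + (0.391)(0.109) + (-0.186)(-0.216738)) = 4 * 1.082932 = 4.331729
  c_1 = sigma^2 (theta_1 + theta_2 psi_1) = 4 * (0.391 + (-0.186)(0.109)) = 1.482904
  c_2 = sigma^2 theta_2 = 4 * (-0.186) = -0.744
Equations for k = 0 and k = 1 (AR order 1):
  gamma(0) = phi_1 gamma(1) + c_0
  gamma(1) = phi_1 gamma(0) + c_1
Substituting the second into the first: gamma(0) (1 - phi_1^2) = c_0 + phi_1 c_1, so
  gamma(0) = (c_0 + phi_1 c_1) / (1 - phi_1^2) = (4.331729 + (-0.282)(1.482904)) / (1 - (-0.282)^2) = 3.91355 / 0.920476 = 4.251659.
  gamma(1) = phi_1 gamma(0) + c_1 = (-0.282)(4.251659) + (1.482904) = 0.283936.
Therefore gamma(1) = 0.2839 (to 4 decimal places).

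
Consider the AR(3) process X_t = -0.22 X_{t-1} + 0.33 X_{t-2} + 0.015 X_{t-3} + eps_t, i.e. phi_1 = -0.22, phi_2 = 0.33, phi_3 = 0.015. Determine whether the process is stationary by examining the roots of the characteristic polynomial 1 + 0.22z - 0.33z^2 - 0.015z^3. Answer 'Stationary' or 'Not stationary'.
\text{Stationary}

The AR(p) characteristic polynomial is P(z) = 1 + 0.22z - 0.33z^2 - 0.015z^3.
Stationarity requires all roots to lie outside the unit circle, i.e. |z| > 1 for every root.
Degree 3: look for a simple real root z0 first, then factor out (1 - z/z0) and solve the remaining quadratic.
Testing z0 = 2: P(2) = 1 + (0.22)(2) + (-0.33)(2)^2 + (-0.015)(2)^3
  = 1 + (0.44) + (-1.32) + (-0.12) = 0.  So z_0 = 2 is a root, |z_0| = 2.
Divide out the factor (1 - 0.5 z) = (1 - z/z0) (since 1/z0 = 0.5):
  P(z) = (1 - 0.5 z)(1 + (0.72) z + (0.03) z^2)
  [check: z-coef 0.72 - (0.5) = 0.22; z^2-coef 0.03 - (0.5)(0.72) = -0.33; z^3-coef -(0.5)(0.03) = -0.015.]
Remaining roots from the quadratic factor 1 + (0.72) z + (0.03) z^2:
  Set 1 + (0.72) z + (0.03) z^2 = 0, i.e. a z^2 + b z + c = 0 with a = 0.03, b = 0.72, c = 1.
  Discriminant D = b^2 - 4ac = (0.72)^2 - 4*(0.03)*1 = 0.5184 - (0.12) = 0.3984.
  D >= 0, so the roots are real: z = (-b +/- sqrt(D)) / (2a) = (-0.72 +/- 0.631189) / (0.06).
    z_1 = (-0.72 + 0.631189) / (0.06) = -1.4802,   |z_1| = 1.4802.
    z_2 = (-0.72 - 0.631189) / (0.06) = -22.5198,   |z_2| = 22.5198.
Moduli of all roots: 2.0000, 1.4802, 22.5198.
All moduli strictly greater than 1? Yes.
Verdict: Stationary.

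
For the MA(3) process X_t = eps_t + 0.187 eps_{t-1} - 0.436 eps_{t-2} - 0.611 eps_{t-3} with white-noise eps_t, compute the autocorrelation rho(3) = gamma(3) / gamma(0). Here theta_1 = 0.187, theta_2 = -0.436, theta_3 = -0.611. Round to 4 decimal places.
\rho(3) = -0.3823

For an MA(q) process with theta_0 = 1, the autocovariance is
  gamma(k) = sigma^2 * sum_{i=0..q-k} theta_i * theta_{i+k},
and rho(k) = gamma(k) / gamma(0). Sigma^2 cancels.
  numerator   = (1)*(-0.611) = -0.611.
  denominator = (1)^2 + (0.187)^2 + (-0.436)^2 + (-0.611)^2 = 1.598386.
  rho(3) = -0.611 / 1.598386 = -0.3823.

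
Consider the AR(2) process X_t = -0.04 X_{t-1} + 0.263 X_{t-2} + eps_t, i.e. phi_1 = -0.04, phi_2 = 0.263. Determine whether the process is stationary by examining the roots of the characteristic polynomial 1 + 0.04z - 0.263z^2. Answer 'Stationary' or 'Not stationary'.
\text{Stationary}

The AR(p) characteristic polynomial is P(z) = 1 + 0.04z - 0.263z^2.
Stationarity requires all roots to lie outside the unit circle, i.e. |z| > 1 for every root.
Set 1 + (0.04) z + (-0.263) z^2 = 0, i.e. a z^2 + b z + c = 0 with a = -0.263, b = 0.04, c = 1.
Discriminant D = b^2 - 4ac = (0.04)^2 - 4*(-0.263)*1 = 0.0016 - (-1.052) = 1.0536.
D >= 0, so the roots are real: z = (-b +/- sqrt(D)) / (2a) = (-0.04 +/- 1.02645) / (-0.526).
  z_1 = (-0.04 + 1.02645) / (-0.526) = -1.8754,   |z_1| = 1.8754.
  z_2 = (-0.04 - 1.02645) / (-0.526) = 2.0275,   |z_2| = 2.0275.
Moduli of all roots: 1.8754, 2.0275.
All moduli strictly greater than 1? Yes.
Verdict: Stationary.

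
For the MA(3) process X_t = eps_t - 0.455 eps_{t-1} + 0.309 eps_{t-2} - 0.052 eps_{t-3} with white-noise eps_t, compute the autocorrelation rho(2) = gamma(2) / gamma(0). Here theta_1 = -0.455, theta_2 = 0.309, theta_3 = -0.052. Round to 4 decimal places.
\rho(2) = 0.2549

For an MA(q) process with theta_0 = 1, the autocovariance is
  gamma(k) = sigma^2 * sum_{i=0..q-k} theta_i * theta_{i+k},
and rho(k) = gamma(k) / gamma(0). Sigma^2 cancels.
  numerator   = (1)*(0.309) + (-0.455)*(-0.052) = 0.33266.
  denominator = (1)^2 + (-0.455)^2 + (0.309)^2 + (-0.052)^2 = 1.30521.
  rho(2) = 0.33266 / 1.30521 = 0.2549.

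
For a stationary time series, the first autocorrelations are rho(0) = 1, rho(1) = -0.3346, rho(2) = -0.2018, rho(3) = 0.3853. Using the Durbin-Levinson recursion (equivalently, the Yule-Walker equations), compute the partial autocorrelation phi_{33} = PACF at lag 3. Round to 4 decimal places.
\phi_{33} = 0.2261

The PACF at lag k is phi_{kk}, the last component of the solution
to the Yule-Walker system G_k phi = r_k where
  (G_k)_{ij} = rho(|i - j|), (r_k)_i = rho(i), i,j = 1..k.
Equivalently, Durbin-Levinson gives phi_{kk} iteratively:
  phi_{11} = rho(1)
  phi_{kk} = [rho(k) - sum_{j=1..k-1} phi_{k-1,j} rho(k-j)]
            / [1 - sum_{j=1..k-1} phi_{k-1,j} rho(j)],
  phi_{k,j} = phi_{k-1,j} - phi_{kk} phi_{k-1,k-j},  j = 1..k-1.
Step k = 1:
  phi_11 = rho(1) = -0.3346.
Step k = 2:
  phi_22 = [rho(2) - phi_11 rho(1)] / [1 - phi_11 rho(1)] = [-0.2018 - (-0.3346)(-0.3346)] / [1 - (-0.3346)(-0.3346)]
         = -0.31375716 / 0.88804284 = -0.353313.
  Update: phi_21 = phi_11 - phi_22 phi_11 = -0.3346 - (-0.353313)(-0.3346) = -0.452819.
Step k = 3:
  phi_33 = [rho(3) - phi_21 rho(2) - phi_22 rho(1)] / [1 - phi_21 rho(1) - phi_22 rho(2)]
    numerator   = 0.3853 - (-0.452819)(-0.2018) - (-0.353313)(-0.3346) = 0.17570265
    denominator = 1 - (-0.452819)(-0.3346) - (-0.353313)(-0.2018) = 0.77718833
  phi_33 = 0.17570265 / 0.77718833 = 0.2261.
Therefore phi_{33} = 0.2261.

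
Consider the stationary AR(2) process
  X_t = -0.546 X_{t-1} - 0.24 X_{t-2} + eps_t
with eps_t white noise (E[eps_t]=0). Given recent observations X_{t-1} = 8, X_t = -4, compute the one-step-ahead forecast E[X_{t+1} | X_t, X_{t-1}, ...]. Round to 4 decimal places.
E[X_{t+1} \mid \mathcal F_t] = 0.2640

For an AR(p) model X_t = c + sum_i phi_i X_{t-i} + eps_t, the
one-step-ahead conditional mean is
  E[X_{t+1} | X_t, ...] = c + sum_i phi_i X_{t+1-i}.
Substitute known values:
  E[X_{t+1} | ...] = (-0.546) * (-4) + (-0.24) * (8)
                   = 0.2640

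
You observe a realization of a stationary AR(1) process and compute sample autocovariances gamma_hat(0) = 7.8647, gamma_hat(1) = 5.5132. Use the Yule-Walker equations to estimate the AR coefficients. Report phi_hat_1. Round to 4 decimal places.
\hat\phi_{1} = 0.7010

The Yule-Walker equations for an AR(p) process read, in matrix form,
  Gamma_p phi = r_p,   with   (Gamma_p)_{ij} = gamma(|i - j|),
                       (r_p)_i = gamma(i),   i,j = 1..p.
Substitute the sample gammas (Toeplitz matrix and right-hand side of size 1):
  Gamma_p = [[7.8647]]
  r_p     = [5.5132]
With p = 1 this is the single equation gamma(0) phi_1 = gamma(1):
  phi_hat_1 = gamma(1) / gamma(0) = 5.5132 / 7.8647 = 0.7010.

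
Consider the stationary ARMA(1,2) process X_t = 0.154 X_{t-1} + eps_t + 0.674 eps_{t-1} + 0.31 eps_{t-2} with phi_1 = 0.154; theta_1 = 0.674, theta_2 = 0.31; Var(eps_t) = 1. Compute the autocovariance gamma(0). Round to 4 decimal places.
\gamma(0) = 1.8817

Multiply the model equation by X_{t-k} and take expectations. With theta_0 = psi_0 = 1 and psi_j the MA(infinity) weights, this gives
  gamma(k) - sum_i phi_i gamma(k-i) = c_k,
  c_k = sigma^2 * sum_{j=k..q} theta_j psi_{j-k}   (c_k = 0 for k > q),
using gamma(-m) = gamma(m).
psi-weights needed (psi_j = theta_j + sum_i phi_i psi_{j-i}):
  psi_1 = theta_1 + phi_1 = 0.674 + (0.154) = 0.828
  psi_2 = theta_2 + phi_1 psi_1 = 0.31 + (0.154)(0.828) = 0.437512
Right-hand sides:
  c_0 = sigma^2 (1 + theta_1 psi_1 + theta_2 psi_2) = 1 * (1 + (0.674)(0.828) + (0.31)(0.437512)) = 1 * 1.693701 = 1.693701
  c_1 = sigma^2 (theta_1 + theta_2 psi_1) = 1 * (0.674 + (0.31)(0.828)) = 0.93068
  c_2 = sigma^2 theta_2 = 1 * (0.31) = 0.31
Equations for k = 0 and k = 1 (AR order 1):
  gamma(0) = phi_1 gamma(1) + c_0
  gamma(1) = phi_1 gamma(0) + c_1
Substituting the second into the first: gamma(0) (1 - phi_1^2) = c_0 + phi_1 c_1, so
  gamma(0) = (c_0 + phi_1 c_1) / (1 - phi_1^2) = (1.693701 + (0.154)(0.93068)) / (1 - (0.154)^2) = 1.837025 / 0.976284 = 1.881651.
Therefore gamma(0) = 1.8817 (to 4 decimal places).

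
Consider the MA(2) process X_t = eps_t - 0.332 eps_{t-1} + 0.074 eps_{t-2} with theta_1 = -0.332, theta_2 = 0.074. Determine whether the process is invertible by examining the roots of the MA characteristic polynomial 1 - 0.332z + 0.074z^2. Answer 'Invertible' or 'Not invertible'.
\text{Invertible}

The MA(q) characteristic polynomial is P(z) = 1 - 0.332z + 0.074z^2.
Invertibility requires all roots to lie outside the unit circle, i.e. |z| > 1 for every root.
Set 1 + (-0.332) z + (0.074) z^2 = 0, i.e. a z^2 + b z + c = 0 with a = 0.074, b = -0.332, c = 1.
Discriminant D = b^2 - 4ac = (-0.332)^2 - 4*(0.074)*1 = 0.110224 - (0.296) = -0.185776.
D < 0, so the roots are the complex-conjugate pair z = (-b +/- i sqrt(-D)) / (2a) = 2.2432 +/- 2.9123i.
For a conjugate pair |z|^2 = z * conj(z) = (product of roots) = c/a = 1/(0.074) = 13.513514, so |z| = sqrt(13.513514) = 3.6761 for both roots.
Moduli of all roots: 3.6761, 3.6761.
All moduli strictly greater than 1? Yes.
Verdict: Invertible.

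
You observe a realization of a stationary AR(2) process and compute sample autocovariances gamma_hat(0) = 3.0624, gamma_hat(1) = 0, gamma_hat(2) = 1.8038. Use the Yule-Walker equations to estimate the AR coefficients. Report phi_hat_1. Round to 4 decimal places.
\hat\phi_{1} = 0.0000

The Yule-Walker equations for an AR(p) process read, in matrix form,
  Gamma_p phi = r_p,   with   (Gamma_p)_{ij} = gamma(|i - j|),
                       (r_p)_i = gamma(i),   i,j = 1..p.
Substitute the sample gammas (Toeplitz matrix and right-hand side of size 2):
  Gamma_p = [[3.0624, 0.0], [0.0, 3.0624]]
  r_p     = [0.0, 1.8038]
Written out:
  3.0624 phi_1 + 0 phi_2 = 0
  0 phi_1 + 3.0624 phi_2 = 1.8038
Solve by Cramer's rule:
  det = gamma(0)^2 - gamma(1)^2 = (3.0624)^2 - (0)^2 = 9.37829376 - 0 = 9.37829376
  phi_hat_1 = [gamma(1) gamma(0) - gamma(1) gamma(2)] / det = [(0)(3.0624) - (0)(1.8038)] / 9.37829376 = 0 / 9.37829376 = 0
  phi_hat_2 = [gamma(0) gamma(2) - gamma(1)^2] / det = [(3.0624)(1.8038) - (0)^2] / 9.37829376 = 5.52395712 / 9.37829376 = 0.589
So phi_hat = [0.0000, 0.5890].
Therefore phi_hat_1 = 0.0000.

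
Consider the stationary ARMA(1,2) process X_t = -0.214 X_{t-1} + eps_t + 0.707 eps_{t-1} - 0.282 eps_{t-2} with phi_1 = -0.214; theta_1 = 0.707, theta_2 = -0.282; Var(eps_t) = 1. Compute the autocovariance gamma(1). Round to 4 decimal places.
\gamma(1) = 0.2683

Multiply the model equation by X_{t-k} and take expectations. With theta_0 = psi_0 = 1 and psi_j the MA(infinity) weights, this gives
  gamma(k) - sum_i phi_i gamma(k-i) = c_k,
  c_k = sigma^2 * sum_{j=k..q} theta_j psi_{j-k}   (c_k = 0 for k > q),
using gamma(-m) = gamma(m).
psi-weights needed (psi_j = theta_j + sum_i phi_i psi_{j-i}):
  psi_1 = theta_1 + phi_1 = 0.707 + (-0.214) = 0.493
  psi_2 = theta_2 + phi_1 psi_1 = -0.282 + (-0.214)(0.493) = -0.387502
Right-hand sides:
  c_0 = sigma^2 (1 + theta_1 psi_1 + theta_2 psi_2) = 1 * (1 + (0.707)(0.493) + (-0.282)(-0.387502)) = 1 * 1.457827 = 1.457827
  c_1 = sigma^2 (theta_1 + theta_2 psi_1) = 1 * (0.707 + (-0.282)(0.493)) = 0.567974
  c_2 = sigma^2 theta_2 = 1 * (-0.282) = -0.282
Equations for k = 0 and k = 1 (AR order 1):
  gamma(0) = phi_1 gamma(1) + c_0
  gamma(1) = phi_1 gamma(0) + c_1
Substituting the second into the first: gamma(0) (1 - phi_1^2) = c_0 + phi_1 c_1, so
  gamma(0) = (c_0 + phi_1 c_1) / (1 - phi_1^2) = (1.457827 + (-0.214)(0.567974)) / (1 - (-0.214)^2) = 1.33628 / 0.954204 = 1.400413.
  gamma(1) = phi_1 gamma(0) + c_1 = (-0.214)(1.400413) + (0.567974) = 0.268286.
Therefore gamma(1) = 0.2683 (to 4 decimal places).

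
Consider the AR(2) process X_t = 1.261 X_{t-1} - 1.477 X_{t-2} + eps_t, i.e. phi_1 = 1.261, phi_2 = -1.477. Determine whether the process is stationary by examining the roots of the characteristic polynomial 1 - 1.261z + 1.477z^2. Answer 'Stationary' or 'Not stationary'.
\text{Not stationary}

The AR(p) characteristic polynomial is P(z) = 1 - 1.261z + 1.477z^2.
Stationarity requires all roots to lie outside the unit circle, i.e. |z| > 1 for every root.
Set 1 + (-1.261) z + (1.477) z^2 = 0, i.e. a z^2 + b z + c = 0 with a = 1.477, b = -1.261, c = 1.
Discriminant D = b^2 - 4ac = (-1.261)^2 - 4*(1.477)*1 = 1.590121 - (5.908) = -4.317879.
D < 0, so the roots are the complex-conjugate pair z = (-b +/- i sqrt(-D)) / (2a) = 0.4269 +/- 0.7034i.
For a conjugate pair |z|^2 = z * conj(z) = (product of roots) = c/a = 1/(1.477) = 0.677048, so |z| = sqrt(0.677048) = 0.8228 for both roots.
Moduli of all roots: 0.8228, 0.8228.
All moduli strictly greater than 1? No.
Verdict: Not stationary.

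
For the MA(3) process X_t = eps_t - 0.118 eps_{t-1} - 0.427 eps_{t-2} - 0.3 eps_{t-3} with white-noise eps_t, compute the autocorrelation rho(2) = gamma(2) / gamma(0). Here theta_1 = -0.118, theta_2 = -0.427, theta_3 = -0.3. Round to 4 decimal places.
\rho(2) = -0.3045

For an MA(q) process with theta_0 = 1, the autocovariance is
  gamma(k) = sigma^2 * sum_{i=0..q-k} theta_i * theta_{i+k},
and rho(k) = gamma(k) / gamma(0). Sigma^2 cancels.
  numerator   = (1)*(-0.427) + (-0.118)*(-0.3) = -0.3916.
  denominator = (1)^2 + (-0.118)^2 + (-0.427)^2 + (-0.3)^2 = 1.286253.
  rho(2) = -0.3916 / 1.286253 = -0.3045.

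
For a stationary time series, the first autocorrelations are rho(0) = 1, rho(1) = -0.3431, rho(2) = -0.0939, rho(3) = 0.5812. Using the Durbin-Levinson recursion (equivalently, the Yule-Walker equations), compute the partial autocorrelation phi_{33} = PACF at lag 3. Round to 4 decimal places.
\phi_{33} = 0.5520

The PACF at lag k is phi_{kk}, the last component of the solution
to the Yule-Walker system G_k phi = r_k where
  (G_k)_{ij} = rho(|i - j|), (r_k)_i = rho(i), i,j = 1..k.
Equivalently, Durbin-Levinson gives phi_{kk} iteratively:
  phi_{11} = rho(1)
  phi_{kk} = [rho(k) - sum_{j=1..k-1} phi_{k-1,j} rho(k-j)]
            / [1 - sum_{j=1..k-1} phi_{k-1,j} rho(j)],
  phi_{k,j} = phi_{k-1,j} - phi_{kk} phi_{k-1,k-j},  j = 1..k-1.
Step k = 1:
  phi_11 = rho(1) = -0.3431.
Step k = 2:
  phi_22 = [rho(2) - phi_11 rho(1)] / [1 - phi_11 rho(1)] = [-0.0939 - (-0.3431)(-0.3431)] / [1 - (-0.3431)(-0.3431)]
         = -0.21161761 / 0.88228239 = -0.239852.
  Update: phi_21 = phi_11 - phi_22 phi_11 = -0.3431 - (-0.239852)(-0.3431) = -0.425393.
Step k = 3:
  phi_33 = [rho(3) - phi_21 rho(2) - phi_22 rho(1)] / [1 - phi_21 rho(1) - phi_22 rho(2)]
    numerator   = 0.5812 - (-0.425393)(-0.0939) - (-0.239852)(-0.3431) = 0.45896218
    denominator = 1 - (-0.425393)(-0.3431) - (-0.239852)(-0.0939) = 0.83152538
  phi_33 = 0.45896218 / 0.83152538 = 0.552.
Therefore phi_{33} = 0.5520.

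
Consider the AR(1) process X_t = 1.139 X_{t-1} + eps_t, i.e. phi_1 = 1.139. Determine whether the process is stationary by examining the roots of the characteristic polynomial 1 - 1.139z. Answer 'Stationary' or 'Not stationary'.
\text{Not stationary}

The AR(p) characteristic polynomial is P(z) = 1 - 1.139z.
Stationarity requires all roots to lie outside the unit circle, i.e. |z| > 1 for every root.
This is linear in z: 1 + (-1.139) z = 0  =>  z = -1/(-1.139) = 0.877963,  |z| = 0.877963.
Moduli of all roots: 0.8780.
All moduli strictly greater than 1? No.
Verdict: Not stationary.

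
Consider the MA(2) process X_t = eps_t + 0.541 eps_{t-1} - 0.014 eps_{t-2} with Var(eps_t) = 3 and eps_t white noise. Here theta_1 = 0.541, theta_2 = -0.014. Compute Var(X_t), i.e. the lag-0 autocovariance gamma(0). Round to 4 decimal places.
\gamma(0) = 3.8786

For an MA(q) process X_t = eps_t + sum_i theta_i eps_{t-i} with
Var(eps_t) = sigma^2, the variance is
  gamma(0) = sigma^2 * (1 + sum_i theta_i^2).
  sum_i theta_i^2 = (0.541)^2 + (-0.014)^2 = 0.292681 + 0.000196 = 0.292877.
  gamma(0) = 3 * (1 + 0.292877) = 3 * 1.292877 = 3.878631, which rounds to 3.8786.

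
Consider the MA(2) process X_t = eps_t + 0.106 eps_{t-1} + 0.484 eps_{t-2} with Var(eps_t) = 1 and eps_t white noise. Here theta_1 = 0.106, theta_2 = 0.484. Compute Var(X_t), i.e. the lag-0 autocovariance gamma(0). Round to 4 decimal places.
\gamma(0) = 1.2455

For an MA(q) process X_t = eps_t + sum_i theta_i eps_{t-i} with
Var(eps_t) = sigma^2, the variance is
  gamma(0) = sigma^2 * (1 + sum_i theta_i^2).
  sum_i theta_i^2 = (0.106)^2 + (0.484)^2 = 0.011236 + 0.234256 = 0.245492.
  gamma(0) = 1 * (1 + 0.245492) = 1 * 1.245492 = 1.245492, which rounds to 1.2455.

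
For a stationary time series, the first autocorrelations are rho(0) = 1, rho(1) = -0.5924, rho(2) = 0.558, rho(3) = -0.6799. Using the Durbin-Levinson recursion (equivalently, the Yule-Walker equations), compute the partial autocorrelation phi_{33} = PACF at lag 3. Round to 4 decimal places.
\phi_{33} = -0.4559

The PACF at lag k is phi_{kk}, the last component of the solution
to the Yule-Walker system G_k phi = r_k where
  (G_k)_{ij} = rho(|i - j|), (r_k)_i = rho(i), i,j = 1..k.
Equivalently, Durbin-Levinson gives phi_{kk} iteratively:
  phi_{11} = rho(1)
  phi_{kk} = [rho(k) - sum_{j=1..k-1} phi_{k-1,j} rho(k-j)]
            / [1 - sum_{j=1..k-1} phi_{k-1,j} rho(j)],
  phi_{k,j} = phi_{k-1,j} - phi_{kk} phi_{k-1,k-j},  j = 1..k-1.
Step k = 1:
  phi_11 = rho(1) = -0.5924.
Step k = 2:
  phi_22 = [rho(2) - phi_11 rho(1)] / [1 - phi_11 rho(1)] = [0.558 - (-0.5924)(-0.5924)] / [1 - (-0.5924)(-0.5924)]
         = 0.20706224 / 0.64906224 = 0.319018.
  Update: phi_21 = phi_11 - phi_22 phi_11 = -0.5924 - (0.319018)(-0.5924) = -0.403414.
Step k = 3:
  phi_33 = [rho(3) - phi_21 rho(2) - phi_22 rho(1)] / [1 - phi_21 rho(1) - phi_22 rho(2)]
    numerator   = -0.6799 - (-0.403414)(0.558) - (0.319018)(-0.5924) = -0.26580899
    denominator = 1 - (-0.403414)(-0.5924) - (0.319018)(0.558) = 0.58300575
  phi_33 = -0.26580899 / 0.58300575 = -0.4559.
Therefore phi_{33} = -0.4559.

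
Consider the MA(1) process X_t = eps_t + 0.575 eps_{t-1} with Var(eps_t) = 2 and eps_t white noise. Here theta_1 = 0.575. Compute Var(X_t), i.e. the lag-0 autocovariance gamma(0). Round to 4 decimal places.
\gamma(0) = 2.6613

For an MA(q) process X_t = eps_t + sum_i theta_i eps_{t-i} with
Var(eps_t) = sigma^2, the variance is
  gamma(0) = sigma^2 * (1 + sum_i theta_i^2).
  sum_i theta_i^2 = (0.575)^2 = 0.330625.
  gamma(0) = 2 * (1 + 0.330625) = 2 * 1.330625 = 2.66125, which rounds to 2.6613.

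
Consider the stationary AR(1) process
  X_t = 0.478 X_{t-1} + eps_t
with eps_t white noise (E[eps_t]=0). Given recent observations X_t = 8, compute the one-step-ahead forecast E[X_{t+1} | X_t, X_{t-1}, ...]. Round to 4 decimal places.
E[X_{t+1} \mid \mathcal F_t] = 3.8240

For an AR(p) model X_t = c + sum_i phi_i X_{t-i} + eps_t, the
one-step-ahead conditional mean is
  E[X_{t+1} | X_t, ...] = c + sum_i phi_i X_{t+1-i}.
Substitute known values:
  E[X_{t+1} | ...] = (0.478) * (8)
                   = 3.8240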